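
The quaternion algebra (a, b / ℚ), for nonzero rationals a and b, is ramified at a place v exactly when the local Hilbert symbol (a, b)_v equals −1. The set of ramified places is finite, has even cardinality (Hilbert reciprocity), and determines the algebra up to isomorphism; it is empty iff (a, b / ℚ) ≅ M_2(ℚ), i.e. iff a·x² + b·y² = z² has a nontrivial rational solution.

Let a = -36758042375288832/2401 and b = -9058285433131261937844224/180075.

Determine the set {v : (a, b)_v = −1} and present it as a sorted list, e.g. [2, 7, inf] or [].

(a, b) ≡ (-8398, -130758) mod (ℚ^×)²; places V = {2, 3, 5, 7, 13, 17, 19, 31, 37, ∞}.
(a,b)_2: α=11, β=23; u≡1, v≡5 (mod 8); ε(u)ε(v)=0·0, αω(v)=11·1, βω(u)=23·0; sum ≡ 1  ⇒  -1.
(a,b)_∞: sgn(-8398)=−, sgn(-130758)=−, so -1.
(a,b)_7: α=-4, u≡4; β=-4, v≡2 (mod 7); (4|7)=+1, (2|7)=+1; sign (−1)^0·+1^-4·+1^-4 = +1.
(a,b)_3: α=2, u≡2; β=-1, v≡1 (mod 3); (2|3)=-1, (1|3)=+1; sign (−1)^0·-1^-1·+1^2 = -1.
(a,b)_17: α=1, u≡8; β=2, v≡11 (mod 17); (8|17)=+1, (11|17)=-1; sign (−1)^0·+1^2·-1^1 = -1.
(a,b)_31: α=2, u≡29; β=3, v≡24 (mod 31); (29|31)=-1, (24|31)=-1; sign (−1)^0·-1^3·-1^2 = -1.
(a,b)_37: α=2, u≡21; β=3, v≡29 (mod 37); (21|37)=+1, (29|37)=-1; sign (−1)^0·+1^3·-1^2 = +1.
(a,b)_13: α=1, u≡12; β=0, v≡3 (mod 13); (12|13)=+1, (3|13)=+1; sign (−1)^0·+1^0·+1^1 = +1.
(a,b)_19: α=3, u≡3; β=5, v≡2 (mod 19); (3|19)=-1, (2|19)=-1; sign (−1)^1·-1^5·-1^3 = -1.
(a,b)_5: α=0, u≡3; β=-2, v≡2 (mod 5); (3|5)=-1, (2|5)=-1; sign (−1)^0·-1^-2·-1^0 = +1.
|Ram(-8398, -130758)| = 6, even; anisotropic at {2, 3, 17, 19, 31, ∞}.

[2, 3, 17, 19, 31, inf]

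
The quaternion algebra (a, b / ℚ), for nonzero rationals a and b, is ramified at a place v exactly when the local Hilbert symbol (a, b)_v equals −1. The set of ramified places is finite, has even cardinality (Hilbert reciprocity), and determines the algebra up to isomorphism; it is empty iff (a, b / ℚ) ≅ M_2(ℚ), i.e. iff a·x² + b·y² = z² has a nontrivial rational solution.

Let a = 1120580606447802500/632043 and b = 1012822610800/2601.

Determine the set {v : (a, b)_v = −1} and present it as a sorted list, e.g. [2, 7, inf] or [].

Mod squares: a ≡ 627, b ≡ 7. Check v ∈ {∞, 2, 3, 5, 7, 11, 13, 17, 19}.
v=∞: 627 > 0 and 7 > 0  ⇒  (a,b)_∞ = +1.
v=3: a=3^-7·(≡2), b=3^-2·(≡1) mod 3; (2|3)=-1, (1|3)=+1; (−1)^{-7·-2·1}·(-1)^-2·(+1)^-7 = +1.
v=13: a=13^2·(≡3), b=13^2·(≡11) mod 13; (3|13)=+1, (11|13)=-1; (−1)^{2·2·6}·(+1)^2·(-1)^2 = +1.
v=7: a=7^4·(≡2), b=7^3·(≡2) mod 7; (2|7)=+1, (2|7)=+1; (−1)^{4·3·3}·(+1)^3·(+1)^4 = +1.
v=5: a=5^4·(≡3), b=5^2·(≡2) mod 5; (3|5)=-1, (2|5)=-1; (−1)^{4·2·2}·(-1)^2·(-1)^4 = +1.
v=17: a=17^-2·(≡8), b=17^-2·(≡10) mod 17; (8|17)=+1, (10|17)=-1; (−1)^{-2·-2·8}·(+1)^-2·(-1)^-2 = +1.
v=11: a=11^5·(≡8), b=11^2·(≡7) mod 11; (8|11)=-1, (7|11)=-1; (−1)^{5·2·5}·(-1)^2·(-1)^5 = -1.
v=19: a=19^3·(≡3), b=19^2·(≡7) mod 19; (3|19)=-1, (7|19)=+1; (−1)^{3·2·9}·(-1)^2·(+1)^3 = +1.
v=2: v_2(a)=2, v_2(b)=4; units ≡ 3, 7 (mod 8); ε·ε+αω+βω = 1·1+2·0+4·1 ≡ 1  ⇒  (a,b)_2 = -1.
|Ram(627, 7)| = 2, even; anisotropic at {2, 11}.

[2, 11]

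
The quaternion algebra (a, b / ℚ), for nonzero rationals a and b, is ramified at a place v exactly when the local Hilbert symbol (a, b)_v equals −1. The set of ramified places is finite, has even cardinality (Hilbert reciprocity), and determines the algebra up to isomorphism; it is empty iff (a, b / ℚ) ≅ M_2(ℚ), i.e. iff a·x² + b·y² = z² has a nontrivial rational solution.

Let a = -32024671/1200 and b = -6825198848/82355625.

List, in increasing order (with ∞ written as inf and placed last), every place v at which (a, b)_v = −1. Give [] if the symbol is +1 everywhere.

[2, 19, 29, inf]

Mod squares: a ≡ -266133, b ≡ -437. Check v ∈ {∞, 2, 3, 5, 7, 11, 13, 19, 23, 29}.
v=13: a=13^0·(≡9), b=13^2·(≡8) mod 13; (9|13)=+1, (8|13)=-1; (−1)^{0·2·6}·(+1)^2·(-1)^0 = +1.
v=∞: -266133 < 0 and -437 < 0  ⇒  (a,b)_∞ = -1.
v=11: a=11^0·(≡3), b=11^-4·(≡4) mod 11; (3|11)=+1, (4|11)=+1; (−1)^{0·-4·5}·(+1)^-4·(+1)^0 = +1.
v=19: a=19^3·(≡8), b=19^3·(≡10) mod 19; (8|19)=-1, (10|19)=-1; (−1)^{3·3·9}·(-1)^3·(-1)^3 = -1.
v=29: a=29^1·(≡23), b=29^0·(≡26) mod 29; (23|29)=+1, (26|29)=-1; (−1)^{1·0·14}·(+1)^0·(-1)^1 = -1.
v=23: a=23^1·(≡5), b=23^1·(≡8) mod 23; (5|23)=-1, (8|23)=+1; (−1)^{1·1·11}·(-1)^1·(+1)^1 = +1.
v=7: a=7^1·(≡3), b=7^0·(≡4) mod 7; (3|7)=-1, (4|7)=+1; (−1)^{1·0·3}·(-1)^0·(+1)^1 = +1.
v=5: a=5^-2·(≡3), b=5^-4·(≡3) mod 5; (3|5)=-1, (3|5)=-1; (−1)^{-2·-4·2}·(-1)^-4·(-1)^-2 = +1.
v=3: a=3^-1·(≡2), b=3^-2·(≡1) mod 3; (2|3)=-1, (1|3)=+1; (−1)^{-1·-2·1}·(-1)^-2·(+1)^-1 = +1.
v=2: v_2(a)=-4, v_2(b)=8; units ≡ 3, 3 (mod 8); ε·ε+αω+βω = 1·1+-4·1+8·1 ≡ 1  ⇒  (a,b)_2 = -1.
Ram(-266133, -437) = {2, 19, 29, ∞}; no ℚ_2-point on the conic.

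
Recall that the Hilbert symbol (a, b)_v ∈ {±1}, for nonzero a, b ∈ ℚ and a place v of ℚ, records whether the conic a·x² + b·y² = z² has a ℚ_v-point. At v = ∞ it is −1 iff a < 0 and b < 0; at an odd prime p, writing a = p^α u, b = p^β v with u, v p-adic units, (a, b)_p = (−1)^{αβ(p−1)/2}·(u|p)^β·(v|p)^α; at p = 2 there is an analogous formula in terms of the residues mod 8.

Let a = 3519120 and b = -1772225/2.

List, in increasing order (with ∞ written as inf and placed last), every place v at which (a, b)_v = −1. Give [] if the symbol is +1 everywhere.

(a, b) ≡ (219945, -141778) mod (ℚ^×)²; places V = {2, 3, 5, 7, 11, 13, 19, 31, 41, 43, ∞}.
(a,b)_41: α=0, u≡8; β=1, v≡15 (mod 41); (8|41)=+1, (15|41)=-1; sign (−1)^0·+1^1·-1^0 = +1.
(a,b)_∞: sgn(219945)=+, sgn(-141778)=−, so +1.
(a,b)_13: α=0, u≡7; β=1, v≡3 (mod 13); (7|13)=-1, (3|13)=+1; sign (−1)^0·-1^1·+1^0 = -1.
(a,b)_5: α=1, u≡4; β=2, v≡3 (mod 5); (4|5)=+1, (3|5)=-1; sign (−1)^0·+1^2·-1^1 = -1.
(a,b)_11: α=1, u≡7; β=0, v≡9 (mod 11); (7|11)=-1, (9|11)=+1; sign (−1)^0·-1^0·+1^1 = +1.
(a,b)_7: α=0, u≡3; β=1, v≡4 (mod 7); (3|7)=-1, (4|7)=+1; sign (−1)^0·-1^1·+1^0 = -1.
(a,b)_31: α=1, u≡29; β=0, v≡7 (mod 31); (29|31)=-1, (7|31)=+1; sign (−1)^0·-1^0·+1^1 = +1.
(a,b)_19: α=0, u≡16; β=1, v≡17 (mod 19); (16|19)=+1, (17|19)=+1; sign (−1)^0·+1^1·+1^0 = +1.
(a,b)_2: α=4, β=-1; u≡1, v≡7 (mod 8); ε(u)ε(v)=0·1, αω(v)=4·0, βω(u)=-1·0; sum ≡ 0  ⇒  +1.
(a,b)_3: α=1, u≡1; β=0, v≡2 (mod 3); (1|3)=+1, (2|3)=-1; sign (−1)^0·+1^0·-1^1 = -1.
(a,b)_43: α=1, u≡11; β=0, v≡10 (mod 43); (11|43)=+1, (10|43)=+1; sign (−1)^0·+1^0·+1^1 = +1.
|Ram(219945, -141778)| = 4, even; anisotropic at {3, 5, 7, 13}.

[3, 5, 7, 13]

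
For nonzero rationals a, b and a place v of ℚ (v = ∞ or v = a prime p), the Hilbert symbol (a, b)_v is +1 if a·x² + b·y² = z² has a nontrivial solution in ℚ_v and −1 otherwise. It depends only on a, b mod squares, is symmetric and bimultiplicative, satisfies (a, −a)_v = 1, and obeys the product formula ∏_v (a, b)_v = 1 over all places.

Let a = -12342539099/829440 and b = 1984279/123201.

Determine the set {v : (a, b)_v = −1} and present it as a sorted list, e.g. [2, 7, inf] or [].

[]

(a, b) ≡ (-110, 31) mod (ℚ^×)²; places V = {2, 3, 5, 11, 13, 19, 23, 31, 41, 43, ∞}.
(a,b)_19: α=2, u≡1; β=0, v≡18 (mod 19); (1|19)=+1, (18|19)=-1; sign (−1)^0·+1^0·-1^2 = +1.
(a,b)_2: α=-11, β=0; u≡1, v≡7 (mod 8); ε(u)ε(v)=0·1, αω(v)=-11·0, βω(u)=0·0; sum ≡ 0  ⇒  +1.
(a,b)_11: α=1, u≡1; β=2, v≡9 (mod 11); (1|11)=+1, (9|11)=+1; sign (−1)^0·+1^2·+1^1 = +1.
(a,b)_31: α=0, u≡19; β=1, v≡8 (mod 31); (19|31)=+1, (8|31)=+1; sign (−1)^0·+1^1·+1^0 = +1.
(a,b)_43: α=2, u≡2; β=0, v≡36 (mod 43); (2|43)=-1, (36|43)=+1; sign (−1)^0·-1^0·+1^2 = +1.
(a,b)_13: α=0, u≡6; β=-2, v≡11 (mod 13); (6|13)=-1, (11|13)=-1; sign (−1)^0·-1^-2·-1^0 = +1.
(a,b)_23: α=0, u≡7; β=2, v≡9 (mod 23); (7|23)=-1, (9|23)=+1; sign (−1)^0·-1^2·+1^0 = +1.
(a,b)_5: α=-1, u≡2; β=0, v≡4 (mod 5); (2|5)=-1, (4|5)=+1; sign (−1)^0·-1^0·+1^-1 = +1.
(a,b)_3: α=-4, u≡1; β=-6, v≡1 (mod 3); (1|3)=+1, (1|3)=+1; sign (−1)^0·+1^-6·+1^-4 = +1.
(a,b)_∞: sgn(-110)=−, sgn(31)=+, so +1.
(a,b)_41: α=2, u≡27; β=0, v≡20 (mod 41); (27|41)=-1, (20|41)=+1; sign (−1)^0·-1^0·+1^2 = +1.
Every local symbol is +1, so the conic -110·x² + 31·y² = z² has ℚ_v-points for all v and hence a ℚ-point; (a, b / ℚ) ≅ M_2(ℚ).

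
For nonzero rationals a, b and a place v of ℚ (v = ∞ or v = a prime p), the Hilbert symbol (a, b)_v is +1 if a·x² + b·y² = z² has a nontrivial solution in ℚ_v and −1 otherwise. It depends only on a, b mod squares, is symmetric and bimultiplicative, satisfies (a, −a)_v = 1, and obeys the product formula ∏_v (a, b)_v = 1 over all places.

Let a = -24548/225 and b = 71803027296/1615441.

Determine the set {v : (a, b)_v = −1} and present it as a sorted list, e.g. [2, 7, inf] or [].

[2, 17]

Mod squares: a ≡ -17, b ≡ 60214. Check v ∈ {∞, 2, 3, 5, 7, 11, 13, 17, 19, 23, 31, 41}.
v=3: a=3^-2·(≡1), b=3^2·(≡1) mod 3; (1|3)=+1, (1|3)=+1; (−1)^{-2·2·1}·(+1)^2·(+1)^-2 = +1.
v=31: a=31^0·(≡16), b=31^-2·(≡22) mod 31; (16|31)=+1, (22|31)=-1; (−1)^{0·-2·15}·(+1)^-2·(-1)^0 = +1.
v=13: a=13^0·(≡12), b=13^2·(≡5) mod 13; (12|13)=+1, (5|13)=-1; (−1)^{0·2·6}·(+1)^2·(-1)^0 = +1.
v=5: a=5^-2·(≡3), b=5^0·(≡1) mod 5; (3|5)=-1, (1|5)=+1; (−1)^{-2·0·2}·(-1)^0·(+1)^-2 = +1.
v=41: a=41^0·(≡19), b=41^-2·(≡38) mod 41; (19|41)=-1, (38|41)=-1; (−1)^{0·-2·20}·(-1)^-2·(-1)^0 = +1.
v=19: a=19^2·(≡10), b=19^0·(≡18) mod 19; (10|19)=-1, (18|19)=-1; (−1)^{2·0·9}·(-1)^0·(-1)^2 = +1.
v=17: a=17^1·(≡13), b=17^1·(≡6) mod 17; (13|17)=+1, (6|17)=-1; (−1)^{1·1·8}·(+1)^1·(-1)^1 = -1.
v=∞: -17 < 0 and 60214 > 0  ⇒  (a,b)_∞ = +1.
v=7: a=7^0·(≡1), b=7^3·(≡5) mod 7; (1|7)=+1, (5|7)=-1; (−1)^{0·3·3}·(+1)^3·(-1)^0 = +1.
v=23: a=23^0·(≡6), b=23^1·(≡7) mod 23; (6|23)=+1, (7|23)=-1; (−1)^{0·1·11}·(+1)^1·(-1)^0 = +1.
v=11: a=11^0·(≡3), b=11^1·(≡10) mod 11; (3|11)=+1, (10|11)=-1; (−1)^{0·1·5}·(+1)^1·(-1)^0 = +1.
v=2: v_2(a)=2, v_2(b)=5; units ≡ 7, 3 (mod 8); ε·ε+αω+βω = 1·1+2·1+5·0 ≡ 1  ⇒  (a,b)_2 = -1.
(-17, 60214 / ℚ) ramifies at {2, 17}: a division algebra.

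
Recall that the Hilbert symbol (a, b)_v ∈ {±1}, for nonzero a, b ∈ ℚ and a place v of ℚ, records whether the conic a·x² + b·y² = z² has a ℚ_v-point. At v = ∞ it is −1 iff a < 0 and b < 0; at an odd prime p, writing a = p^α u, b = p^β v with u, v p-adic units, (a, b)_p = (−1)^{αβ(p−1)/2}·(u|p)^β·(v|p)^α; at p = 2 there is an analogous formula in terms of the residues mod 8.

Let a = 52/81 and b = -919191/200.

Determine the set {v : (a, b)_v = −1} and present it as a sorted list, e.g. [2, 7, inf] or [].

[2, 37]

Mod squares: a ≡ 13, b ≡ -222. Check v ∈ {∞, 2, 3, 5, 7, 13, 37}.
v=13: a=13^1·(≡10), b=13^2·(≡12) mod 13; (10|13)=+1, (12|13)=+1; (−1)^{1·2·6}·(+1)^2·(+1)^1 = +1.
v=7: a=7^0·(≡6), b=7^2·(≡2) mod 7; (6|7)=-1, (2|7)=+1; (−1)^{0·2·3}·(-1)^2·(+1)^0 = +1.
v=37: a=37^0·(≡18), b=37^1·(≡31) mod 37; (18|37)=-1, (31|37)=-1; (−1)^{0·1·18}·(-1)^1·(-1)^0 = -1.
v=2: v_2(a)=2, v_2(b)=-3; units ≡ 5, 1 (mod 8); ε·ε+αω+βω = 0·0+2·0+-3·1 ≡ 1  ⇒  (a,b)_2 = -1.
v=∞: 13 > 0 and -222 < 0  ⇒  (a,b)_∞ = +1.
v=3: a=3^-4·(≡1), b=3^1·(≡1) mod 3; (1|3)=+1, (1|3)=+1; (−1)^{-4·1·1}·(+1)^1·(+1)^-4 = +1.
v=5: a=5^0·(≡2), b=5^-2·(≡3) mod 5; (2|5)=-1, (3|5)=-1; (−1)^{0·-2·2}·(-1)^-2·(-1)^0 = +1.
Ram(13, -222) = {2, 37}; no ℚ_2-point on the conic.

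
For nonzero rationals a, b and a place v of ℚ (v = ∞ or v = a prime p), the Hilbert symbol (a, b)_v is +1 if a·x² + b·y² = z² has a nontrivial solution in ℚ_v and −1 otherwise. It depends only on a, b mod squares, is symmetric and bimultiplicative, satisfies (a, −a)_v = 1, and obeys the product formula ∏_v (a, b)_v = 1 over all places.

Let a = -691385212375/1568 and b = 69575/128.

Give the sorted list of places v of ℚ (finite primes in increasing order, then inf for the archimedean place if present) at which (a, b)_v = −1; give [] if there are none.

[13, 23]

(a, b) ≡ (-2990, 46) mod (ℚ^×)²; places V = {2, 5, 7, 11, 13, 17, 23, ∞}.
(a,b)_∞: sgn(-2990)=−, sgn(46)=+, so +1.
(a,b)_23: α=3, u≡18; β=1, v≡8 (mod 23); (18|23)=+1, (8|23)=+1; sign (−1)^1·+1^1·+1^3 = -1.
(a,b)_17: α=2, u≡8; β=0, v≡5 (mod 17); (8|17)=+1, (5|17)=-1; sign (−1)^0·+1^0·-1^2 = +1.
(a,b)_7: α=-2, u≡6; β=0, v≡1 (mod 7); (6|7)=-1, (1|7)=+1; sign (−1)^0·-1^0·+1^-2 = +1.
(a,b)_13: α=1, u≡12; β=0, v≡7 (mod 13); (12|13)=+1, (7|13)=-1; sign (−1)^0·+1^0·-1^1 = -1.
(a,b)_11: α=2, u≡7; β=2, v≡2 (mod 11); (7|11)=-1, (2|11)=-1; sign (−1)^0·-1^2·-1^2 = +1.
(a,b)_5: α=3, u≡2; β=2, v≡1 (mod 5); (2|5)=-1, (1|5)=+1; sign (−1)^0·-1^2·+1^3 = +1.
(a,b)_2: α=-5, β=-7; u≡1, v≡7 (mod 8); ε(u)ε(v)=0·1, αω(v)=-5·0, βω(u)=-7·0; sum ≡ 0  ⇒  +1.
Ram(-2990, 46) = {13, 23}; no ℚ_13-point on the conic.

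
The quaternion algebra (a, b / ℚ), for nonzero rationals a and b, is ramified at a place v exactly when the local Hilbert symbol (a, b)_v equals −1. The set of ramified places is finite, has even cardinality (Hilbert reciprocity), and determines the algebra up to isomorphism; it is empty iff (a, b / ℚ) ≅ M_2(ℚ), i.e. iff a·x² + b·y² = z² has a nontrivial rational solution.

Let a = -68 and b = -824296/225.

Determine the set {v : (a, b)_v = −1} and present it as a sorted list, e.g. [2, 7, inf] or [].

[2, 19, 29, inf]

Mod squares: a ≡ -17, b ≡ -206074. Check v ∈ {∞, 2, 3, 5, 11, 17, 19, 29}.
v=29: a=29^0·(≡19), b=29^1·(≡13) mod 29; (19|29)=-1, (13|29)=+1; (−1)^{0·1·14}·(-1)^1·(+1)^0 = -1.
v=5: a=5^0·(≡2), b=5^-2·(≡1) mod 5; (2|5)=-1, (1|5)=+1; (−1)^{0·-2·2}·(-1)^-2·(+1)^0 = +1.
v=11: a=11^0·(≡9), b=11^1·(≡8) mod 11; (9|11)=+1, (8|11)=-1; (−1)^{0·1·5}·(+1)^1·(-1)^0 = +1.
v=2: v_2(a)=2, v_2(b)=3; units ≡ 7, 3 (mod 8); ε·ε+αω+βω = 1·1+2·1+3·0 ≡ 1  ⇒  (a,b)_2 = -1.
v=∞: -17 < 0 and -206074 < 0  ⇒  (a,b)_∞ = -1.
v=3: a=3^0·(≡1), b=3^-2·(≡2) mod 3; (1|3)=+1, (2|3)=-1; (−1)^{0·-2·1}·(+1)^-2·(-1)^0 = +1.
v=17: a=17^1·(≡13), b=17^1·(≡16) mod 17; (13|17)=+1, (16|17)=+1; (−1)^{1·1·8}·(+1)^1·(+1)^1 = +1.
v=19: a=19^0·(≡8), b=19^1·(≡15) mod 19; (8|19)=-1, (15|19)=-1; (−1)^{0·1·9}·(-1)^1·(-1)^0 = -1.
|Ram(-17, -206074)| = 4, even; anisotropic at {2, 19, 29, ∞}.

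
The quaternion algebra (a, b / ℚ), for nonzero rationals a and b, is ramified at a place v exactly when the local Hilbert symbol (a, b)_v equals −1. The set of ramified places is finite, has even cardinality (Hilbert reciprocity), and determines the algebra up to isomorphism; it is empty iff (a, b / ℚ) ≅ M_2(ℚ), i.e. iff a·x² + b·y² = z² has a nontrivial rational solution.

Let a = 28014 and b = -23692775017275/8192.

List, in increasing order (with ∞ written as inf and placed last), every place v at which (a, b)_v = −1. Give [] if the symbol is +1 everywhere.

(a, b) ≡ (28014, -182) mod (ℚ^×)²; places V = {2, 3, 5, 7, 13, 17, 23, 29, ∞}.
(a,b)_5: α=0, u≡4; β=2, v≡2 (mod 5); (4|5)=+1, (2|5)=-1; sign (−1)^0·+1^2·-1^0 = +1.
(a,b)_17: α=0, u≡15; β=2, v≡11 (mod 17); (15|17)=+1, (11|17)=-1; sign (−1)^0·+1^2·-1^0 = +1.
(a,b)_∞: sgn(28014)=+, sgn(-182)=−, so +1.
(a,b)_29: α=1, u≡9; β=2, v≡19 (mod 29); (9|29)=+1, (19|29)=-1; sign (−1)^0·+1^2·-1^1 = -1.
(a,b)_13: α=0, u≡12; β=1, v≡10 (mod 13); (12|13)=+1, (10|13)=+1; sign (−1)^0·+1^1·+1^0 = +1.
(a,b)_7: α=1, u≡5; β=1, v≡1 (mod 7); (5|7)=-1, (1|7)=+1; sign (−1)^1·-1^1·+1^1 = +1.
(a,b)_23: α=1, u≡22; β=2, v≡2 (mod 23); (22|23)=-1, (2|23)=+1; sign (−1)^0·-1^2·+1^1 = +1.
(a,b)_3: α=1, u≡2; β=4, v≡1 (mod 3); (2|3)=-1, (1|3)=+1; sign (−1)^0·-1^4·+1^1 = +1.
(a,b)_2: α=1, β=-13; u≡7, v≡5 (mod 8); ε(u)ε(v)=1·0, αω(v)=1·1, βω(u)=-13·0; sum ≡ 1  ⇒  -1.
Ram(28014, -182) = {2, 29}; no ℚ_2-point on the conic.

[2, 29]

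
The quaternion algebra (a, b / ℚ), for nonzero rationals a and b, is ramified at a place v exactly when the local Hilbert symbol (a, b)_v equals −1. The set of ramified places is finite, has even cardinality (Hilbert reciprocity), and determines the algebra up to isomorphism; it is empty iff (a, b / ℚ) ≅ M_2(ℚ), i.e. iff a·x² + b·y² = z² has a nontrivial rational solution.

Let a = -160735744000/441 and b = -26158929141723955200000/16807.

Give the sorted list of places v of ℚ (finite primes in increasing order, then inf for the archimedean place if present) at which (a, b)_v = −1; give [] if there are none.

(a, b) ≡ (-1569685, -35) mod (ℚ^×)²; places V = {2, 3, 5, 7, 13, 19, 31, 41, ∞}.
(a,b)_3: α=-2, u≡2; β=4, v≡1 (mod 3); (2|3)=-1, (1|3)=+1; sign (−1)^0·-1^4·+1^-2 = +1.
(a,b)_41: α=1, u≡8; β=2, v≡28 (mod 41); (8|41)=+1, (28|41)=-1; sign (−1)^0·+1^2·-1^1 = -1.
(a,b)_∞: sgn(-1569685)=−, sgn(-35)=−, so -1.
(a,b)_2: α=12, β=20; u≡3, v≡5 (mod 8); ε(u)ε(v)=1·0, αω(v)=12·1, βω(u)=20·1; sum ≡ 0  ⇒  +1.
(a,b)_5: α=3, u≡3; β=5, v≡3 (mod 5); (3|5)=-1, (3|5)=-1; sign (−1)^0·-1^5·-1^3 = +1.
(a,b)_31: α=1, u≡19; β=2, v≡17 (mod 31); (19|31)=+1, (17|31)=-1; sign (−1)^0·+1^2·-1^1 = -1.
(a,b)_7: α=-2, u≡4; β=-5, v≡1 (mod 7); (4|7)=+1, (1|7)=+1; sign (−1)^0·+1^-5·+1^-2 = +1.
(a,b)_19: α=1, u≡17; β=2, v≡10 (mod 19); (17|19)=+1, (10|19)=-1; sign (−1)^0·+1^2·-1^1 = -1.
(a,b)_13: α=1, u≡12; β=2, v≡4 (mod 13); (12|13)=+1, (4|13)=+1; sign (−1)^0·+1^2·+1^1 = +1.
Ram(-1569685, -35) = {19, 31, 41, ∞}; no ℚ_19-point on the conic.

[19, 31, 41, inf]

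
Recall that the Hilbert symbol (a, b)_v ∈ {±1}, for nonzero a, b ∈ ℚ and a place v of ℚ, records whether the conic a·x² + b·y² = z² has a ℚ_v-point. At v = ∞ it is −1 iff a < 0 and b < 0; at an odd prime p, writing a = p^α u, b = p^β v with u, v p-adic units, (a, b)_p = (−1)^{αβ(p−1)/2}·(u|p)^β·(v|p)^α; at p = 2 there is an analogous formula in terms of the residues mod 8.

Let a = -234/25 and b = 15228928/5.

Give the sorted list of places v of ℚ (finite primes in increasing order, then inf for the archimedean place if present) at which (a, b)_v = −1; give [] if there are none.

Mod squares: a ≡ -26, b ≡ 110. Check v ∈ {∞, 2, 3, 5, 11, 13}.
v=∞: -26 < 0 and 110 > 0  ⇒  (a,b)_∞ = +1.
v=11: a=11^0·(≡10), b=11^1·(≡2) mod 11; (10|11)=-1, (2|11)=-1; (−1)^{0·1·5}·(-1)^1·(-1)^0 = -1.
v=3: a=3^2·(≡1), b=3^0·(≡2) mod 3; (1|3)=+1, (2|3)=-1; (−1)^{2·0·1}·(+1)^0·(-1)^2 = +1.
v=2: v_2(a)=1, v_2(b)=13; units ≡ 3, 7 (mod 8); ε·ε+αω+βω = 1·1+1·0+13·1 ≡ 0  ⇒  (a,b)_2 = +1.
v=13: a=13^1·(≡5), b=13^2·(≡7) mod 13; (5|13)=-1, (7|13)=-1; (−1)^{1·2·6}·(-1)^2·(-1)^1 = -1.
v=5: a=5^-2·(≡1), b=5^-1·(≡3) mod 5; (1|5)=+1, (3|5)=-1; (−1)^{-2·-1·2}·(+1)^-1·(-1)^-2 = +1.
|Ram(-26, 110)| = 2, even; anisotropic at {11, 13}.

[11, 13]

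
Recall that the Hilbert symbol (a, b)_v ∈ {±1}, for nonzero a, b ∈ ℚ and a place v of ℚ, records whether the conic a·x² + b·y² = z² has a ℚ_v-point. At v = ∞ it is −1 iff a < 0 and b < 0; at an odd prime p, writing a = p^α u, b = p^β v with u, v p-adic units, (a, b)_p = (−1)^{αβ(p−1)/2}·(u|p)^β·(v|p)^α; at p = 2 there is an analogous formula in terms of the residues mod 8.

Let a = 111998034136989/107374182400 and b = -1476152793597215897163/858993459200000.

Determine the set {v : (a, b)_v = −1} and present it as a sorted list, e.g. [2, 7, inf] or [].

[3, 13]

Mod squares: a ≡ 741, b ≡ -15. Check v ∈ {∞, 2, 3, 5, 7, 11, 13, 17, 19}.
v=5: a=5^-2·(≡4), b=5^-5·(≡3) mod 5; (4|5)=+1, (3|5)=-1; (−1)^{-2·-5·2}·(+1)^-5·(-1)^-2 = +1.
v=∞: 741 > 0 and -15 < 0  ⇒  (a,b)_∞ = +1.
v=13: a=13^1·(≡2), b=13^2·(≡7) mod 13; (2|13)=-1, (7|13)=-1; (−1)^{1·2·6}·(-1)^2·(-1)^1 = -1.
v=2: v_2(a)=-32, v_2(b)=-38; units ≡ 5, 1 (mod 8); ε·ε+αω+βω = 0·0+-32·0+-38·1 ≡ 0  ⇒  (a,b)_2 = +1.
v=19: a=19^1·(≡16), b=19^2·(≡9) mod 19; (16|19)=+1, (9|19)=+1; (−1)^{1·2·9}·(+1)^2·(+1)^1 = +1.
v=3: a=3^7·(≡1), b=3^9·(≡1) mod 3; (1|3)=+1, (1|3)=+1; (−1)^{7·9·1}·(+1)^9·(+1)^7 = -1.
v=11: a=11^4·(≡4), b=11^6·(≡8) mod 11; (4|11)=+1, (8|11)=-1; (−1)^{4·6·5}·(+1)^6·(-1)^4 = +1.
v=17: a=17^2·(≡3), b=17^2·(≡2) mod 17; (3|17)=-1, (2|17)=+1; (−1)^{2·2·8}·(-1)^2·(+1)^2 = +1.
v=7: a=7^2·(≡3), b=7^4·(≡3) mod 7; (3|7)=-1, (3|7)=-1; (−1)^{2·4·3}·(-1)^4·(-1)^2 = +1.
|Ram(741, -15)| = 2, even; anisotropic at {3, 13}.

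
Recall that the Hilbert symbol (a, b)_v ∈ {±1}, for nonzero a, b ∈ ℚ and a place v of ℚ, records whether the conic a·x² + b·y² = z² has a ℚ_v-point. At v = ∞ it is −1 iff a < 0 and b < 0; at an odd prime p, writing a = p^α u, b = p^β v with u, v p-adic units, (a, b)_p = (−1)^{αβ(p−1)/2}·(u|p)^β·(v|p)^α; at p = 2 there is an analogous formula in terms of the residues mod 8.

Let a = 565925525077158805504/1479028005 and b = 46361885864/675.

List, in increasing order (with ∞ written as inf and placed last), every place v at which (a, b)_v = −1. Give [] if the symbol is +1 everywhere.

[2, 3, 5, 7]

Mod squares: a ≡ 5, b ≡ 798. Check v ∈ {∞, 2, 3, 5, 7, 11, 13, 19, 23, 41}.
v=∞: 5 > 0 and 798 > 0  ⇒  (a,b)_∞ = +1.
v=23: a=23^4·(≡22), b=23^2·(≡16) mod 23; (22|23)=-1, (16|23)=+1; (−1)^{4·2·11}·(-1)^2·(+1)^4 = +1.
v=5: a=5^-1·(≡4), b=5^-2·(≡2) mod 5; (4|5)=+1, (2|5)=-1; (−1)^{-1·-2·2}·(+1)^-2·(-1)^-1 = -1.
v=2: v_2(a)=14, v_2(b)=3; units ≡ 5, 7 (mod 8); ε·ε+αω+βω = 0·1+14·0+3·1 ≡ 1  ⇒  (a,b)_2 = -1.
v=3: a=3^-6·(≡2), b=3^-3·(≡2) mod 3; (2|3)=-1, (2|3)=-1; (−1)^{-6·-3·1}·(-1)^-3·(-1)^-6 = -1.
v=41: a=41^4·(≡36), b=41^2·(≡12) mod 41; (36|41)=+1, (12|41)=-1; (−1)^{4·2·20}·(+1)^2·(-1)^4 = +1.
v=19: a=19^2·(≡7), b=19^1·(≡5) mod 19; (7|19)=+1, (5|19)=+1; (−1)^{2·1·9}·(+1)^1·(+1)^2 = +1.
v=13: a=13^-2·(≡6), b=13^0·(≡5) mod 13; (6|13)=-1, (5|13)=-1; (−1)^{-2·0·6}·(-1)^0·(-1)^-2 = +1.
v=11: a=11^2·(≡1), b=11^0·(≡2) mod 11; (1|11)=+1, (2|11)=-1; (−1)^{2·0·5}·(+1)^0·(-1)^2 = +1.
v=7: a=7^-4·(≡3), b=7^3·(≡2) mod 7; (3|7)=-1, (2|7)=+1; (−1)^{-4·3·3}·(-1)^3·(+1)^-4 = -1.
Ram(5, 798) = {2, 3, 5, 7}; no ℚ_2-point on the conic.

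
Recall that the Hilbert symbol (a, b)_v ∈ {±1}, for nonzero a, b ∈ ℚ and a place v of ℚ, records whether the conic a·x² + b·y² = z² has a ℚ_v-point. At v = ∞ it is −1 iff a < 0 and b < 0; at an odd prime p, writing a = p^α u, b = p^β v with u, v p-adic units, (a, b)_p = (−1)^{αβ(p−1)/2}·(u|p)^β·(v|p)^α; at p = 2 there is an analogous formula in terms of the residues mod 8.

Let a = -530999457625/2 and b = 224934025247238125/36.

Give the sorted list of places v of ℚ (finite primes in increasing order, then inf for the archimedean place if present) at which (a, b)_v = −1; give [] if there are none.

Mod squares: a ≡ -290, b ≡ 50141. Check v ∈ {∞, 2, 3, 5, 7, 13, 19, 29}.
v=5: a=5^3·(≡2), b=5^4·(≡1) mod 5; (2|5)=-1, (1|5)=+1; (−1)^{3·4·2}·(-1)^4·(+1)^3 = +1.
v=2: v_2(a)=-1, v_2(b)=-2; units ≡ 7, 5 (mod 8); ε·ε+αω+βω = 1·0+-1·1+-2·0 ≡ 1  ⇒  (a,b)_2 = -1.
v=∞: -290 < 0 and 50141 > 0  ⇒  (a,b)_∞ = +1.
v=13: a=13^2·(≡12), b=13^3·(≡4) mod 13; (12|13)=+1, (4|13)=+1; (−1)^{2·3·6}·(+1)^3·(+1)^2 = +1.
v=7: a=7^4·(≡2), b=7^7·(≡2) mod 7; (2|7)=+1, (2|7)=+1; (−1)^{4·7·3}·(+1)^7·(+1)^4 = +1.
v=19: a=19^2·(≡10), b=19^3·(≡4) mod 19; (10|19)=-1, (4|19)=+1; (−1)^{2·3·9}·(-1)^3·(+1)^2 = -1.
v=29: a=29^1·(≡14), b=29^1·(≡21) mod 29; (14|29)=-1, (21|29)=-1; (−1)^{1·1·14}·(-1)^1·(-1)^1 = +1.
v=3: a=3^0·(≡1), b=3^-2·(≡2) mod 3; (1|3)=+1, (2|3)=-1; (−1)^{0·-2·1}·(+1)^-2·(-1)^0 = +1.
|Ram(-290, 50141)| = 2, even; anisotropic at {2, 19}.

[2, 19]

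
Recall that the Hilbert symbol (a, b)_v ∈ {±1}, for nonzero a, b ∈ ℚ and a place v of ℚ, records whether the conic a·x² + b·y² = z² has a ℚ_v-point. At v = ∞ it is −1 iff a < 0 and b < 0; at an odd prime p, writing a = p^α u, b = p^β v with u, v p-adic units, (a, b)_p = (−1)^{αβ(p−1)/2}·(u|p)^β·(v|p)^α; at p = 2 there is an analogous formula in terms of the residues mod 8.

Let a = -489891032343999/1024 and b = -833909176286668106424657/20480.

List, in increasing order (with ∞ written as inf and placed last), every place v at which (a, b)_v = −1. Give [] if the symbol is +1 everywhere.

(a, b) ≡ (-8151, -17765) mod (ℚ^×)²; places V = {2, 3, 5, 11, 13, 17, 19, 23, ∞}.
(a,b)_11: α=3, u≡7; β=5, v≡6 (mod 11); (7|11)=-1, (6|11)=-1; sign (−1)^1·-1^5·-1^3 = -1.
(a,b)_∞: sgn(-8151)=−, sgn(-17765)=−, so -1.
(a,b)_2: α=-10, β=-12; u≡1, v≡3 (mod 8); ε(u)ε(v)=0·1, αω(v)=-10·1, βω(u)=-12·0; sum ≡ 0  ⇒  +1.
(a,b)_5: α=0, u≡4; β=-1, v≡3 (mod 5); (4|5)=+1, (3|5)=-1; sign (−1)^0·+1^-1·-1^0 = +1.
(a,b)_17: α=2, u≡1; β=3, v≡8 (mod 17); (1|17)=+1, (8|17)=+1; sign (−1)^0·+1^3·+1^2 = +1.
(a,b)_13: α=1, u≡9; β=2, v≡8 (mod 13); (9|13)=+1, (8|13)=-1; sign (−1)^0·+1^2·-1^1 = -1.
(a,b)_23: α=2, u≡17; β=4, v≡22 (mod 23); (17|23)=-1, (22|23)=-1; sign (−1)^0·-1^4·-1^2 = +1.
(a,b)_19: α=3, u≡3; β=5, v≡14 (mod 19); (3|19)=-1, (14|19)=-1; sign (−1)^1·-1^5·-1^3 = -1.
(a,b)_3: α=3, u≡1; β=2, v≡1 (mod 3); (1|3)=+1, (1|3)=+1; sign (−1)^0·+1^2·+1^3 = +1.
Ram(-8151, -17765) = {11, 13, 19, ∞}; no ℚ_11-point on the conic.

[11, 13, 19, inf]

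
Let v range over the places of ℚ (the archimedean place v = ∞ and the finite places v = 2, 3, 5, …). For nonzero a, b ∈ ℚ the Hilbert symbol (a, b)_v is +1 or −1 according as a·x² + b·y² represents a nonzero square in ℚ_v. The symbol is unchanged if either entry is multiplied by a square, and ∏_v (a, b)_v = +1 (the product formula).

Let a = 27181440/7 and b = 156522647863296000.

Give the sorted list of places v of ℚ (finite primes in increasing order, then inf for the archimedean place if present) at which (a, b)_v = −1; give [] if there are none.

[2, 5, 7, 11]

(a, b) ≡ (2730, 4290) mod (ℚ^×)²; places V = {2, 3, 5, 7, 11, 13, ∞}.
(a,b)_∞: sgn(2730)=+, sgn(4290)=+, so +1.
(a,b)_3: α=3, u≡1; β=3, v≡2 (mod 3); (1|3)=+1, (2|3)=-1; sign (−1)^1·+1^3·-1^3 = +1.
(a,b)_2: α=7, β=17; u≡5, v≡1 (mod 8); ε(u)ε(v)=0·0, αω(v)=7·0, βω(u)=17·1; sum ≡ 1  ⇒  -1.
(a,b)_7: α=-1, u≡6; β=0, v≡6 (mod 7); (6|7)=-1, (6|7)=-1; sign (−1)^0·-1^0·-1^-1 = -1.
(a,b)_5: α=1, u≡4; β=3, v≡3 (mod 5); (4|5)=+1, (3|5)=-1; sign (−1)^0·+1^3·-1^1 = -1.
(a,b)_13: α=1, u≡11; β=3, v≡11 (mod 13); (11|13)=-1, (11|13)=-1; sign (−1)^0·-1^3·-1^1 = +1.
(a,b)_11: α=2, u≡6; β=5, v≡9 (mod 11); (6|11)=-1, (9|11)=+1; sign (−1)^0·-1^5·+1^2 = -1.
(2730, 4290 / ℚ) ramifies at {2, 5, 7, 11}: a division algebra.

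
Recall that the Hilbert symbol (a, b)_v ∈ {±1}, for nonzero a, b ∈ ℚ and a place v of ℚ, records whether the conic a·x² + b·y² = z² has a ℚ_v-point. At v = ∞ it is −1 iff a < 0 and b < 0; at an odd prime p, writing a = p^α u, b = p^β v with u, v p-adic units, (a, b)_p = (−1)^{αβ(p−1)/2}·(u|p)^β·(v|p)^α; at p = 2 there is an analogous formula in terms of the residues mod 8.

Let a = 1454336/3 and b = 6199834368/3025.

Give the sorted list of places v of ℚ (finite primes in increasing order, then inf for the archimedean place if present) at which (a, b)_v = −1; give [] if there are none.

[2, 23]

Mod squares: a ≡ 17043, b ≡ 494247. Check v ∈ {∞, 2, 3, 5, 7, 11, 13, 19, 23, 29}.
v=7: a=7^0·(≡3), b=7^2·(≡6) mod 7; (3|7)=-1, (6|7)=-1; (−1)^{0·2·3}·(-1)^2·(-1)^0 = +1.
v=5: a=5^0·(≡2), b=5^-2·(≡3) mod 5; (2|5)=-1, (3|5)=-1; (−1)^{0·-2·2}·(-1)^-2·(-1)^0 = +1.
v=2: v_2(a)=8, v_2(b)=8; units ≡ 3, 7 (mod 8); ε·ε+αω+βω = 1·1+8·0+8·1 ≡ 1  ⇒  (a,b)_2 = -1.
v=23: a=23^1·(≡17), b=23^1·(≡11) mod 23; (17|23)=-1, (11|23)=-1; (−1)^{1·1·11}·(-1)^1·(-1)^1 = -1.
v=29: a=29^0·(≡5), b=29^1·(≡13) mod 29; (5|29)=+1, (13|29)=+1; (−1)^{0·1·14}·(+1)^1·(+1)^0 = +1.
v=3: a=3^-1·(≡2), b=3^1·(≡1) mod 3; (2|3)=-1, (1|3)=+1; (−1)^{-1·1·1}·(-1)^1·(+1)^-1 = +1.
v=13: a=13^1·(≡11), b=13^1·(≡5) mod 13; (11|13)=-1, (5|13)=-1; (−1)^{1·1·6}·(-1)^1·(-1)^1 = +1.
v=11: a=11^0·(≡5), b=11^-2·(≡8) mod 11; (5|11)=+1, (8|11)=-1; (−1)^{0·-2·5}·(+1)^-2·(-1)^0 = +1.
v=19: a=19^1·(≡4), b=19^1·(≡2) mod 19; (4|19)=+1, (2|19)=-1; (−1)^{1·1·9}·(+1)^1·(-1)^1 = +1.
v=∞: 17043 > 0 and 494247 > 0  ⇒  (a,b)_∞ = +1.
|Ram(17043, 494247)| = 2, even; anisotropic at {2, 23}.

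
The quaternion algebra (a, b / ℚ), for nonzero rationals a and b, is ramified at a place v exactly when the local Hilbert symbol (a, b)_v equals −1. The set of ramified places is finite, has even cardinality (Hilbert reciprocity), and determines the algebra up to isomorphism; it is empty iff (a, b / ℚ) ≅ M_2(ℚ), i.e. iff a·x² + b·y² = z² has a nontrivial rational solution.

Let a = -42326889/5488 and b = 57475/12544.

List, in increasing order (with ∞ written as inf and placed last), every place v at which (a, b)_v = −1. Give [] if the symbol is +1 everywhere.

Mod squares: a ≡ -6783, b ≡ 19. Check v ∈ {∞, 2, 3, 5, 7, 11, 17, 19}.
v=19: a=19^3·(≡5), b=19^1·(≡1) mod 19; (5|19)=+1, (1|19)=+1; (−1)^{3·1·9}·(+1)^1·(+1)^3 = -1.
v=3: a=3^1·(≡1), b=3^0·(≡1) mod 3; (1|3)=+1, (1|3)=+1; (−1)^{1·0·1}·(+1)^0·(+1)^1 = +1.
v=2: v_2(a)=-4, v_2(b)=-8; units ≡ 1, 3 (mod 8); ε·ε+αω+βω = 0·1+-4·1+-8·0 ≡ 0  ⇒  (a,b)_2 = +1.
v=17: a=17^1·(≡16), b=17^0·(≡1) mod 17; (16|17)=+1, (1|17)=+1; (−1)^{1·0·8}·(+1)^0·(+1)^1 = +1.
v=11: a=11^2·(≡9), b=11^2·(≡6) mod 11; (9|11)=+1, (6|11)=-1; (−1)^{2·2·5}·(+1)^2·(-1)^2 = +1.
v=5: a=5^0·(≡2), b=5^2·(≡1) mod 5; (2|5)=-1, (1|5)=+1; (−1)^{0·2·2}·(-1)^2·(+1)^0 = +1.
v=∞: -6783 < 0 and 19 > 0  ⇒  (a,b)_∞ = +1.
v=7: a=7^-3·(≡2), b=7^-2·(≡3) mod 7; (2|7)=+1, (3|7)=-1; (−1)^{-3·-2·3}·(+1)^-2·(-1)^-3 = -1.
(-6783, 19 / ℚ) ramifies at {7, 19}: a division algebra.

[7, 19]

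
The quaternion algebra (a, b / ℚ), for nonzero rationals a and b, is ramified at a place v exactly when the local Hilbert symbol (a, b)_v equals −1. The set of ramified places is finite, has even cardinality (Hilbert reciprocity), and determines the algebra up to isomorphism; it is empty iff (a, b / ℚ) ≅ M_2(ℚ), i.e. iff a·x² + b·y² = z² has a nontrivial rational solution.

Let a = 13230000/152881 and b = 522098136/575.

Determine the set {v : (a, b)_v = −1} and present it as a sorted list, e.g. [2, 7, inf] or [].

Mod squares: a ≡ 3, b ≡ 9338. Check v ∈ {∞, 2, 3, 5, 7, 17, 23, 29}.
v=7: a=7^2·(≡3), b=7^3·(≡2) mod 7; (3|7)=-1, (2|7)=+1; (−1)^{2·3·3}·(-1)^3·(+1)^2 = -1.
v=5: a=5^4·(≡3), b=5^-2·(≡2) mod 5; (3|5)=-1, (2|5)=-1; (−1)^{4·-2·2}·(-1)^-2·(-1)^4 = +1.
v=2: v_2(a)=4, v_2(b)=3; units ≡ 3, 5 (mod 8); ε·ε+αω+βω = 1·0+4·1+3·1 ≡ 1  ⇒  (a,b)_2 = -1.
v=29: a=29^0·(≡17), b=29^1·(≡27) mod 29; (17|29)=-1, (27|29)=-1; (−1)^{0·1·14}·(-1)^1·(-1)^0 = -1.
v=∞: 3 > 0 and 9338 > 0  ⇒  (a,b)_∞ = +1.
v=3: a=3^3·(≡1), b=3^8·(≡2) mod 3; (1|3)=+1, (2|3)=-1; (−1)^{3·8·1}·(+1)^8·(-1)^3 = -1.
v=23: a=23^-2·(≡6), b=23^-1·(≡11) mod 23; (6|23)=+1, (11|23)=-1; (−1)^{-2·-1·11}·(+1)^-1·(-1)^-2 = +1.
v=17: a=17^-2·(≡11), b=17^0·(≡11) mod 17; (11|17)=-1, (11|17)=-1; (−1)^{-2·0·8}·(-1)^0·(-1)^-2 = +1.
Ram(3, 9338) = {2, 3, 7, 29}; no ℚ_2-point on the conic.

[2, 3, 7, 29]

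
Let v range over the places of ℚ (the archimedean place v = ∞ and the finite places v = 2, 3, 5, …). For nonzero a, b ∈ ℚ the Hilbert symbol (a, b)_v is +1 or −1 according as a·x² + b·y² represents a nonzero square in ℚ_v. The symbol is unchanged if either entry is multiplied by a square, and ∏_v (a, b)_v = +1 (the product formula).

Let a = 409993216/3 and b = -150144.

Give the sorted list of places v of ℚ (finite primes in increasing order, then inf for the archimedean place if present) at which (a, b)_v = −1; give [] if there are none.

Mod squares: a ≡ 1173, b ≡ -2346. Check v ∈ {∞, 2, 3, 17, 23}.
v=∞: 1173 > 0 and -2346 < 0  ⇒  (a,b)_∞ = +1.
v=23: a=23^1·(≡11), b=23^1·(≡4) mod 23; (11|23)=-1, (4|23)=+1; (−1)^{1·1·11}·(-1)^1·(+1)^1 = +1.
v=2: v_2(a)=20, v_2(b)=7; units ≡ 5, 3 (mod 8); ε·ε+αω+βω = 0·1+20·1+7·1 ≡ 1  ⇒  (a,b)_2 = -1.
v=17: a=17^1·(≡15), b=17^1·(≡8) mod 17; (15|17)=+1, (8|17)=+1; (−1)^{1·1·8}·(+1)^1·(+1)^1 = +1.
v=3: a=3^-1·(≡1), b=3^1·(≡1) mod 3; (1|3)=+1, (1|3)=+1; (−1)^{-1·1·1}·(+1)^1·(+1)^-1 = -1.
(1173, -2346 / ℚ) ramifies at {2, 3}: a division algebra.

[2, 3]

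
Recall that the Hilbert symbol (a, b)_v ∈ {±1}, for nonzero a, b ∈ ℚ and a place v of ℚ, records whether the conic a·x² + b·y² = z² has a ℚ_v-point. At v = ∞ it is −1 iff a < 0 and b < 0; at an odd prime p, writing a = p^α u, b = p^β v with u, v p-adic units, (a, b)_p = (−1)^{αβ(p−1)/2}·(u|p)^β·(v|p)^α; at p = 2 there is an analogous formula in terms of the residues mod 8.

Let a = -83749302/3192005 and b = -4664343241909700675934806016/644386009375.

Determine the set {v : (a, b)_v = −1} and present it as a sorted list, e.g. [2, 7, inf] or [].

(a, b) ≡ (-30590, -648477410) mod (ℚ^×)²; places V = {2, 3, 5, 7, 13, 17, 19, 23, 29, 43, 47, ∞}.
(a,b)_29: α=0, u≡22; β=1, v≡1 (mod 29); (22|29)=+1, (1|29)=+1; sign (−1)^0·+1^1·+1^0 = +1.
(a,b)_5: α=-1, u≡3; β=-5, v≡3 (mod 5); (3|5)=-1, (3|5)=-1; sign (−1)^0·-1^-5·-1^-1 = +1.
(a,b)_23: α=1, u≡13; β=7, v≡4 (mod 23); (13|23)=+1, (4|23)=+1; sign (−1)^1·+1^7·+1^1 = -1.
(a,b)_2: α=1, β=13; u≡1, v≡7 (mod 8); ε(u)ε(v)=0·1, αω(v)=1·0, βω(u)=13·0; sum ≡ 0  ⇒  +1.
(a,b)_∞: sgn(-30590)=−, sgn(-648477410)=−, so -1.
(a,b)_19: α=1, u≡17; β=-1, v≡14 (mod 19); (17|19)=+1, (14|19)=-1; sign (−1)^1·+1^-1·-1^1 = +1.
(a,b)_47: α=-2, u≡8; β=-2, v≡42 (mod 47); (8|47)=+1, (42|47)=+1; sign (−1)^0·+1^-2·+1^-2 = +1.
(a,b)_17: α=-2, u≡12; β=-3, v≡13 (mod 17); (12|17)=-1, (13|17)=+1; sign (−1)^0·-1^-3·+1^-2 = -1.
(a,b)_13: α=2, u≡12; β=6, v≡10 (mod 13); (12|13)=+1, (10|13)=+1; sign (−1)^0·+1^6·+1^2 = +1.
(a,b)_7: α=1, u≡5; β=3, v≡4 (mod 7); (5|7)=-1, (4|7)=+1; sign (−1)^1·-1^3·+1^1 = +1.
(a,b)_43: α=0, u≡19; β=1, v≡24 (mod 43); (19|43)=-1, (24|43)=+1; sign (−1)^0·-1^1·+1^0 = -1.
(a,b)_3: α=4, u≡1; β=4, v≡1 (mod 3); (1|3)=+1, (1|3)=+1; sign (−1)^0·+1^4·+1^4 = +1.
Ram(-30590, -648477410) = {17, 23, 43, ∞}; no ℚ_17-point on the conic.

[17, 23, 43, inf]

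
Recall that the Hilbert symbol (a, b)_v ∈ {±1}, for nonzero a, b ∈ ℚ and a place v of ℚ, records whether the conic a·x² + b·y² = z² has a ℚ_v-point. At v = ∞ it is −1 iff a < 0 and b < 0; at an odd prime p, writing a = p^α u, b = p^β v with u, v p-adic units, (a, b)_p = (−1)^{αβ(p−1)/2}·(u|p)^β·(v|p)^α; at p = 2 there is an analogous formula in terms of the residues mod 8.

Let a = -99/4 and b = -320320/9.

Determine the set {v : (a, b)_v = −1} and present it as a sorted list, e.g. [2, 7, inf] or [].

Mod squares: a ≡ -11, b ≡ -5005. Check v ∈ {∞, 2, 3, 5, 7, 11, 13}.
v=5: a=5^0·(≡4), b=5^1·(≡4) mod 5; (4|5)=+1, (4|5)=+1; (−1)^{0·1·2}·(+1)^1·(+1)^0 = +1.
v=7: a=7^0·(≡5), b=7^1·(≡3) mod 7; (5|7)=-1, (3|7)=-1; (−1)^{0·1·3}·(-1)^1·(-1)^0 = -1.
v=2: v_2(a)=-2, v_2(b)=6; units ≡ 5, 3 (mod 8); ε·ε+αω+βω = 0·1+-2·1+6·1 ≡ 0  ⇒  (a,b)_2 = +1.
v=13: a=13^0·(≡11), b=13^1·(≡11) mod 13; (11|13)=-1, (11|13)=-1; (−1)^{0·1·6}·(-1)^1·(-1)^0 = -1.
v=∞: -11 < 0 and -5005 < 0  ⇒  (a,b)_∞ = -1.
v=11: a=11^1·(≡6), b=11^1·(≡7) mod 11; (6|11)=-1, (7|11)=-1; (−1)^{1·1·5}·(-1)^1·(-1)^1 = -1.
v=3: a=3^2·(≡1), b=3^-2·(≡2) mod 3; (1|3)=+1, (2|3)=-1; (−1)^{2·-2·1}·(+1)^-2·(-1)^2 = +1.
Ram(-11, -5005) = {7, 11, 13, ∞}; no ℚ_7-point on the conic.

[7, 11, 13, inf]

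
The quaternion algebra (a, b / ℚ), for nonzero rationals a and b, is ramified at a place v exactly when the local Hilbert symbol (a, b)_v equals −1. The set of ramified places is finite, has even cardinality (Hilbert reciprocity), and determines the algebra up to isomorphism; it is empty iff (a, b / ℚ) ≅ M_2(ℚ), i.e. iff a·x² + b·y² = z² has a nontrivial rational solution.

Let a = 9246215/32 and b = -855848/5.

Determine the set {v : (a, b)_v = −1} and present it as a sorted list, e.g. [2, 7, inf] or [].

Mod squares: a ≡ 152830, b ≡ -1069810. Check v ∈ {∞, 2, 5, 7, 11, 17, 29, 31}.
v=5: a=5^1·(≡4), b=5^-1·(≡2) mod 5; (4|5)=+1, (2|5)=-1; (−1)^{1·-1·2}·(+1)^-1·(-1)^1 = -1.
v=7: a=7^0·(≡5), b=7^1·(≡1) mod 7; (5|7)=-1, (1|7)=+1; (−1)^{0·1·3}·(-1)^1·(+1)^0 = -1.
v=31: a=31^1·(≡14), b=31^1·(≡15) mod 31; (14|31)=+1, (15|31)=-1; (−1)^{1·1·15}·(+1)^1·(-1)^1 = +1.
v=∞: 152830 > 0 and -1069810 < 0  ⇒  (a,b)_∞ = +1.
v=17: a=17^1·(≡10), b=17^1·(≡2) mod 17; (10|17)=-1, (2|17)=+1; (−1)^{1·1·8}·(-1)^1·(+1)^1 = -1.
v=11: a=11^2·(≡2), b=11^0·(≡8) mod 11; (2|11)=-1, (8|11)=-1; (−1)^{2·0·5}·(-1)^0·(-1)^2 = +1.
v=29: a=29^1·(≡3), b=29^1·(≡2) mod 29; (3|29)=-1, (2|29)=-1; (−1)^{1·1·14}·(-1)^1·(-1)^1 = +1.
v=2: v_2(a)=-5, v_2(b)=3; units ≡ 7, 7 (mod 8); ε·ε+αω+βω = 1·1+-5·0+3·0 ≡ 1  ⇒  (a,b)_2 = -1.
|Ram(152830, -1069810)| = 4, even; anisotropic at {2, 5, 7, 17}.

[2, 5, 7, 17]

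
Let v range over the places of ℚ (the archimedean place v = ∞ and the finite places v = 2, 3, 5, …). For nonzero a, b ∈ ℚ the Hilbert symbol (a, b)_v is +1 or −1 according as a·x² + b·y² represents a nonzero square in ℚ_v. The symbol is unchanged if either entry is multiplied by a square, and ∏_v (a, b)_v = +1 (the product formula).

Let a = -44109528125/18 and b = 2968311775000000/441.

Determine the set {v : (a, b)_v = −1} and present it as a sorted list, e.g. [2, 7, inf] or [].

[2, 17]

Mod squares: a ≡ -10, b ≡ 2431. Check v ∈ {∞, 2, 3, 5, 7, 11, 13, 17}.
v=∞: -10 < 0 and 2431 > 0  ⇒  (a,b)_∞ = +1.
v=3: a=3^-2·(≡2), b=3^-2·(≡1) mod 3; (2|3)=-1, (1|3)=+1; (−1)^{-2·-2·1}·(-1)^-2·(+1)^-2 = +1.
v=2: v_2(a)=-1, v_2(b)=6; units ≡ 3, 7 (mod 8); ε·ε+αω+βω = 1·1+-1·0+6·1 ≡ 1  ⇒  (a,b)_2 = -1.
v=5: a=5^5·(≡2), b=5^8·(≡4) mod 5; (2|5)=-1, (4|5)=+1; (−1)^{5·8·2}·(-1)^8·(+1)^5 = +1.
v=17: a=17^4·(≡14), b=17^3·(≡11) mod 17; (14|17)=-1, (11|17)=-1; (−1)^{4·3·8}·(-1)^3·(-1)^4 = -1.
v=11: a=11^0·(≡9), b=11^1·(≡3) mod 11; (9|11)=+1, (3|11)=+1; (−1)^{0·1·5}·(+1)^1·(+1)^0 = +1.
v=13: a=13^2·(≡4), b=13^3·(≡2) mod 13; (4|13)=+1, (2|13)=-1; (−1)^{2·3·6}·(+1)^3·(-1)^2 = +1.
v=7: a=7^0·(≡4), b=7^-2·(≡1) mod 7; (4|7)=+1, (1|7)=+1; (−1)^{0·-2·3}·(+1)^-2·(+1)^0 = +1.
(-10, 2431 / ℚ) ramifies at {2, 17}: a division algebra.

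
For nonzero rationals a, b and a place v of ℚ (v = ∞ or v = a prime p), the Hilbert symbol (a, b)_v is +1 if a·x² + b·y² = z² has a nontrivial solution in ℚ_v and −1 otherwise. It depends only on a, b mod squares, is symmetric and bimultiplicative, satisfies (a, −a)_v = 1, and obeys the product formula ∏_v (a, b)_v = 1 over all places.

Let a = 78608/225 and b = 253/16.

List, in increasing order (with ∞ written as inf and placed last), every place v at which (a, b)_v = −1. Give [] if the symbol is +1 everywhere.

Mod squares: a ≡ 17, b ≡ 253. Check v ∈ {∞, 2, 3, 5, 11, 17, 23}.
v=3: a=3^-2·(≡2), b=3^0·(≡1) mod 3; (2|3)=-1, (1|3)=+1; (−1)^{-2·0·1}·(-1)^0·(+1)^-2 = +1.
v=23: a=23^0·(≡15), b=23^1·(≡5) mod 23; (15|23)=-1, (5|23)=-1; (−1)^{0·1·11}·(-1)^1·(-1)^0 = -1.
v=11: a=11^0·(≡7), b=11^1·(≡9) mod 11; (7|11)=-1, (9|11)=+1; (−1)^{0·1·5}·(-1)^1·(+1)^0 = -1.
v=∞: 17 > 0 and 253 > 0  ⇒  (a,b)_∞ = +1.
v=2: v_2(a)=4, v_2(b)=-4; units ≡ 1, 5 (mod 8); ε·ε+αω+βω = 0·0+4·1+-4·0 ≡ 0  ⇒  (a,b)_2 = +1.
v=17: a=17^3·(≡4), b=17^0·(≡2) mod 17; (4|17)=+1, (2|17)=+1; (−1)^{3·0·8}·(+1)^0·(+1)^3 = +1.
v=5: a=5^-2·(≡2), b=5^0·(≡3) mod 5; (2|5)=-1, (3|5)=-1; (−1)^{-2·0·2}·(-1)^0·(-1)^-2 = +1.
|Ram(17, 253)| = 2, even; anisotropic at {11, 23}.

[11, 23]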